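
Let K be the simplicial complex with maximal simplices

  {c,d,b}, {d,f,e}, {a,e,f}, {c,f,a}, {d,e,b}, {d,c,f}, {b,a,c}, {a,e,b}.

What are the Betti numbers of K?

Order the vertices as a < b < c < d < e < f. Listing each simplex with vertices in this order, K has dimension 2 with simplices:

  0-simplices (6): a, b, c, d, e, f
  1-simplices (12): ab, ac, ae, af, bc, bd, be, cd, cf, de, df, ef
  2-simplices (8): abc, abe, acf, aef, bcd, bde, cdf, def

Hence C_0 ≅ Z^6, C_1 ≅ Z^12, C_2 ≅ Z^8.

The boundary map ∂_1: C_1 → C_0 sends each edge [p,q] (with p < q) to q − p.
This gives a 6×12 integer matrix of rank 5; reducing to Smith normal form yields diagonal entries (1,1,1,1,1).

The boundary map ∂_2: C_2 → C_1 acts by ∂[p,q,r] = [q,r] − [p,r] + [p,q]. For instance
  ∂abc = bc − ac + ab,
  ∂bde = de − be + bd.
The resulting 12×8 matrix has rank 7, and its Smith normal form has invariant factors (1,1,1,1,1,1,1).

Computing H_k = (kernel of ∂_k) / (image of ∂_{k+1}):

  H_0: rank C_0 − rank ∂_1 = 6 − 5 = 1, and the invariant factors of ∂_1 are all 1, so H_0 = Z.
  H_1: rank ker ∂_1 − rank ∂_2 = (12 − 5) − 7 = 0, and the invariant factors of ∂_2 are all 1, so H_1 = 0.
  H_2: rank ker ∂_2 − rank ∂_3 = (8 − 7) − 0 = 1, and there is no ∂_3, so H_2 = Z.

As a check, the Euler characteristic is 6 − 12 + 8 = 2, which agrees with 1 − 0 + 1 = 2.

Hence the Betti numbers are b_0 = 1, b_1 = 0, b_2 = 1.

b_0 = 1, b_1 = 0, b_2 = 1.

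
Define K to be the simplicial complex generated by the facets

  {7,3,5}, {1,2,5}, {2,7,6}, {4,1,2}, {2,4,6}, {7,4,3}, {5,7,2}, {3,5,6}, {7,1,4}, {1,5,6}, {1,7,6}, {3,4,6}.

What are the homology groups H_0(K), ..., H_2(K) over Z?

K has 7 vertices, 18 edges, 12 triangles.
rank ∂_0 = 0, rank ∂_1 = 6 ⇒ b_0 = 7 − 0 − 6 = 1; all invariant factors of ∂_1 are 1 so no torsion. So H_0 ≅ Z.
rank ∂_1 = 6, rank ∂_2 = 12 ⇒ b_1 = 18 − 6 − 12 = 0; ∂_2 has invariant factor(s) [2] giving torsion. So H_1 ≅ Z/2Z.
rank ∂_2 = 12, rank ∂_3 = 0 ⇒ b_2 = 12 − 12 − 0 = 0. So H_2 ≅ 0.

H_0 = Z,  H_1 = Z/2Z,  H_2 = 0.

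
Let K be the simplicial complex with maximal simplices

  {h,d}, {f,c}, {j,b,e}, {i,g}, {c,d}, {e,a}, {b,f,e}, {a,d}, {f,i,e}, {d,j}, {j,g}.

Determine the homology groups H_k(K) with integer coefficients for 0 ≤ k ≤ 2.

H_0 ≅ Z,  H_1 ≅ Z^3,  H_2 = 0.

Fix the vertex order a < b < c < d < e < f < g < h < i < j and write every simplex with vertices in increasing order. Then dim K = 2 and the simplices of K are:

  0-simplices (10): a, b, c, d, e, f, g, h, i, j
  1-simplices (15): ad, ae, be, bf, bj, cd, cf, dh, dj, ef, ei, ej, fi, gi, gj
  2-simplices (3): bef, bej, efi

so the chain groups are C_0 ≅ Z^10, C_1 ≅ Z^15, C_2 ≅ Z^3.

The boundary map ∂_1: C_1 → C_0 is given by ∂[p,q] = [q] − [p]. For instance
  ∂gj = j − g.
This gives a 10×15 integer matrix of rank 9; reducing to Smith normal form yields diagonal entries (1,1,1,1,1,1,1,1,1).

∂_2: C_2 → C_1 sends each 2-simplex [p,q,r] to [q,r] − [p,r] + [p,q]. For instance
  ∂bej = ej − bj + be,
  ∂efi = fi − ei + ef.
The resulting 15×3 matrix has rank 3, and its Smith normal form has invariant factors (1,1,1).

Reading off H_k = ker ∂_k / im ∂_{k+1}:

  H_0: rank C_0 − rank ∂_1 = 10 − 9 = 1, and the invariant factors of ∂_1 are all 1, so H_0 = Z.
  H_1: rank ker ∂_1 − rank ∂_2 = (15 − 9) − 3 = 3, and the invariant factors of ∂_2 are all 1, so H_1 = Z^3.
  H_2: rank ker ∂_2 − rank ∂_3 = (3 − 3) − 0 = 0, and there is no ∂_3, so H_2 = 0.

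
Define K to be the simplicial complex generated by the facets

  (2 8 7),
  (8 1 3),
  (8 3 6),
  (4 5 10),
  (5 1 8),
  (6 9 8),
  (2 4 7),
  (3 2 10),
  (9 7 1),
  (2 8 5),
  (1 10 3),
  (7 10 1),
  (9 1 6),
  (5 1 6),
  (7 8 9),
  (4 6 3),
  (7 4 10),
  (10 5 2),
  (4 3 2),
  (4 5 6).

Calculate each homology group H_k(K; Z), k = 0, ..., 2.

Fix the vertex order 1 < 2 < 3 < 4 < 5 < 6 < 7 < 8 < 9 < 10 and write every simplex with vertices in increasing order. Then dim K = 2 and the simplices of K are:

  0-simplices (10): [1], [2], [3], [4], [5], [6], [7], [8], [9], [10]
  1-simplices (30): (30 of them)
  2-simplices (20): (20 of them)

Hence C_0 ≅ Z^10, C_1 ≅ Z^30, C_2 ≅ Z^20.

Boundary ∂_1: C_1 → C_0 maps an edge to its endpoints' difference, ∂[p,q] = q − p. For instance
  ∂[3,10] = [10] − [3].
The resulting 10×30 matrix has rank 9, and its Smith normal form has invariant factors (1,1,1,1,1,1,1,1,1).

Boundary ∂_2: C_2 → C_1 sends each 2-simplex [p,q,r] to [q,r] − [p,r] + [p,q]. For instance
  ∂[4,7,10] = [7,10] − [4,10] + [4,7],
  ∂[2,4,7] = [4,7] − [2,7] + [2,4].
As a 30×20 matrix over Z this has rank 20, with invariant factors (1,1,1,1,1,1,1,1,1,1,1,1,1,1,1,1,1,1,1,2).

Reading off H_k = ker ∂_k / im ∂_{k+1}:

  H_0: rank C_0 − rank ∂_1 = 10 − 9 = 1, and the invariant factors of ∂_1 are all 1, so H_0 = Z.
  H_1: rank ker ∂_1 − rank ∂_2 = (30 − 9) − 20 = 1, and ∂_2 has invariant factor 2 > 1, so H_1 = Z ⊕ Z/2.
  H_2: rank ker ∂_2 − rank ∂_3 = (20 − 20) − 0 = 0, and there is no ∂_3, so H_2 = 0.

H_0 ≅ Z,  H_1 ≅ Z ⊕ Z/2,  H_2 = 0.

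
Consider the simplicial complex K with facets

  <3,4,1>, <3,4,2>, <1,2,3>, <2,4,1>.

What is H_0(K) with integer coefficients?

Take the total order 1 < 2 < 3 < 4 on the vertex set. Then K (dimension 2) consists of the simplices:

  0-simplices (4): [1], [2], [3], [4]
  1-simplices (6): [1,2], [1,3], [1,4], [2,3], [2,4], [3,4]
  2-simplices (4): [1,2,3], [1,2,4], [1,3,4], [2,3,4]

so the chain groups are C_0 ≅ Z^4, C_1 ≅ Z^6, C_2 ≅ Z^4.

∂_1: C_1 → C_0 sends each edge [p,q] (with p < q) to q − p. For instance
  ∂[2,4] = [4] − [2].
This gives a 4×6 integer matrix of rank 3; reducing to Smith normal form yields diagonal entries (1,1,1).

Boundary ∂_2: C_2 → C_1 sends each 2-simplex [p,q,r] to [q,r] − [p,r] + [p,q]. For instance
  ∂[2,3,4] = [3,4] − [2,4] + [2,3],
  ∂[1,2,4] = [2,4] − [1,4] + [1,2].
As a 6×4 matrix over Z this has rank 3, with invariant factors (1,1,1).

Reading off H_k = ker ∂_k / im ∂_{k+1}:

  H_0: rank C_0 − rank ∂_1 = 4 − 3 = 1, and the invariant factors of ∂_1 are all 1, so H_0 = Z.

H_0 ≅ Z.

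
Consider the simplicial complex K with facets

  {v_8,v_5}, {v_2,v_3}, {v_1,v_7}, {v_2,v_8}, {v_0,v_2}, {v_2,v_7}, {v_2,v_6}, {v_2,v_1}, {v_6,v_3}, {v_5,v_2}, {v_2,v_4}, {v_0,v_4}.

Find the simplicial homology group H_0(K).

H_0 ≅ Z.

Fix the vertex order v_0 < v_1 < v_2 < v_3 < v_4 < v_5 < v_6 < v_7 < v_8 and write every simplex with vertices in increasing order. Then dim K = 1 and the simplices of K are:

  0-simplices (9): [v_0], [v_1], [v_2], [v_3], [v_4], [v_5], [v_6], [v_7], [v_8]
  1-simplices (12): [v_0,v_2], [v_0,v_4], [v_1,v_2], [v_1,v_7], [v_2,v_3], [v_2,v_4], [v_2,v_5], [v_2,v_6], [v_2,v_7], [v_2,v_8], [v_3,v_6], [v_5,v_8]

Hence C_0 ≅ Z^9, C_1 ≅ Z^12.

The boundary map ∂_1: C_1 → C_0 maps an edge to its endpoints' difference, ∂[p,q] = q − p.
The resulting 9×12 matrix has rank 8, and its Smith normal form has invariant factors (1,1,1,1,1,1,1,1).

Now H_k = ker ∂_k / im ∂_{k+1}, so:

  H_0: rank C_0 − rank ∂_1 = 9 − 8 = 1, and the invariant factors of ∂_1 are all 1, so H_0 = Z.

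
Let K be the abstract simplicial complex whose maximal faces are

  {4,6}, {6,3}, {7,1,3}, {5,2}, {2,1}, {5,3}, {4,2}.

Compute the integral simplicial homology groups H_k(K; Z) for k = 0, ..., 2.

Order the vertices as 1 < 2 < 3 < 4 < 5 < 6 < 7. Listing each simplex with vertices in this order, K has dimension 2 with simplices:

  0-simplices (7): [1], [2], [3], [4], [5], [6], [7]
  1-simplices (9): [1,2], [1,3], [1,7], [2,4], [2,5], [3,5], [3,6], [3,7], [4,6]
  2-simplices (1): [1,3,7]

Hence C_0 ≅ Z^7, C_1 ≅ Z^9, C_2 ≅ Z^1.

∂_1: C_1 → C_0 is given by ∂[p,q] = [q] − [p].
The resulting 7×9 matrix has rank 6, and its Smith normal form has invariant factors (1,1,1,1,1,1).

The boundary map ∂_2: C_2 → C_1 acts by ∂[p,q,r] = [q,r] − [p,r] + [p,q]. For instance
  ∂[1,3,7] = [3,7] − [1,7] + [1,3].
As a 9×1 matrix over Z this has rank 1, with invariant factors (1).

From H_k ≅ ker(∂_k) / im(∂_{k+1}) we obtain:

  H_0: rank C_0 − rank ∂_1 = 7 − 6 = 1, and the invariant factors of ∂_1 are all 1, so H_0 ≅ Z.
  H_1: rank ker ∂_1 − rank ∂_2 = (9 − 6) − 1 = 2, and the invariant factors of ∂_2 are all 1, so H_1 ≅ Z^2.
  H_2: rank ker ∂_2 − rank ∂_3 = (1 − 1) − 0 = 0, and there is no ∂_3, so H_2 ≅ 0.

H_0 = Z,  H_1 = Z^2,  H_2 = 0.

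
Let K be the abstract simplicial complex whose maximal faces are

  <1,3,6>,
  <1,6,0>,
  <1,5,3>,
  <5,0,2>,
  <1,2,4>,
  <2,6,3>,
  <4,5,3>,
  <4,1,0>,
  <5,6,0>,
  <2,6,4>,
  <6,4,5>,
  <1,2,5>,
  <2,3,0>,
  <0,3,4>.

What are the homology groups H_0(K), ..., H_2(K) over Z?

K has 7 vertices, 21 edges, 14 triangles.
rank ∂_0 = 0, rank ∂_1 = 6 ⇒ b_0 = 7 − 0 − 6 = 1; all invariant factors of ∂_1 are 1 so no torsion. So H_0 = Z.
rank ∂_1 = 6, rank ∂_2 = 13 ⇒ b_1 = 21 − 6 − 13 = 2; all invariant factors of ∂_2 are 1 so no torsion. So H_1 = Z^2.
rank ∂_2 = 13, rank ∂_3 = 0 ⇒ b_2 = 14 − 13 − 0 = 1. So H_2 = Z.

H_0 = Z,  H_1 = Z^2,  H_2 = Z.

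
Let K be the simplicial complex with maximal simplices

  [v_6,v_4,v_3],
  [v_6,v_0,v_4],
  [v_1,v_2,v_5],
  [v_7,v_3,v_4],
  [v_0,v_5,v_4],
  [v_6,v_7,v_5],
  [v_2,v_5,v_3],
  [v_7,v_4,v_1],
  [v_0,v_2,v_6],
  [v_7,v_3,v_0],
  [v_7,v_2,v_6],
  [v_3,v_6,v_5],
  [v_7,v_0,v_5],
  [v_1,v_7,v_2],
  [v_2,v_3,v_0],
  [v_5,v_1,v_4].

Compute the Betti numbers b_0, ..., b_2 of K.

b_0 = 1, b_1 = 2, b_2 = 1.

K has 8 vertices, 24 edges, 16 triangles.
rank ∂_0 = 0, rank ∂_1 = 7 ⇒ b_0 = 8 − 0 − 7 = 1; all invariant factors of ∂_1 are 1 so no torsion. So H_0 ≅ Z.
rank ∂_1 = 7, rank ∂_2 = 15 ⇒ b_1 = 24 − 7 − 15 = 2; all invariant factors of ∂_2 are 1 so no torsion. So H_1 ≅ Z^2.
rank ∂_2 = 15, rank ∂_3 = 0 ⇒ b_2 = 16 − 15 − 0 = 1. So H_2 ≅ Z.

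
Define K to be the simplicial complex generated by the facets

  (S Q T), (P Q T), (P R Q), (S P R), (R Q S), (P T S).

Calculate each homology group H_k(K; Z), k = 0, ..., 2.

Order the vertices as P < Q < R < S < T. Listing each simplex with vertices in this order, K has dimension 2 with simplices:

  0-simplices (5): P, Q, R, S, T
  1-simplices (9): PQ, PR, PS, PT, QR, QS, QT, RS, ST
  2-simplices (6): PQR, PQT, PRS, PST, QRS, QST

Hence C_0 ≅ Z^5, C_1 ≅ Z^9, C_2 ≅ Z^6.

The boundary map ∂_1: C_1 → C_0 maps an edge to its endpoints' difference, ∂[p,q] = q − p.
The 5×9 boundary matrix has rank 4 and Smith normal form diag(1,1,1,1).

The boundary map ∂_2: C_2 → C_1 maps a triangle to the signed sum of its edges. For instance
  ∂PQT = QT − PT + PQ,
  ∂PQR = QR − PR + PQ.
The resulting 9×6 matrix has rank 5, and its Smith normal form has invariant factors (1,1,1,1,1).

From H_k ≅ ker(∂_k) / im(∂_{k+1}) we obtain:

  H_0: rank C_0 − rank ∂_1 = 5 − 4 = 1, and the invariant factors of ∂_1 are all 1, so H_0 = Z.
  H_1: rank ker ∂_1 − rank ∂_2 = (9 − 4) − 5 = 0, and the invariant factors of ∂_2 are all 1, so H_1 = 0.
  H_2: rank ker ∂_2 − rank ∂_3 = (6 − 5) − 0 = 1, and there is no ∂_3, so H_2 = Z.

H_0 = Z,  H_1 = 0,  H_2 = Z.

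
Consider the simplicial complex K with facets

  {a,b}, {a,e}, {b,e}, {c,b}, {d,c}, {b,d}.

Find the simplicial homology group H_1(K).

Fix the vertex order a < b < c < d < e and write every simplex with vertices in increasing order. Then dim K = 1 and the simplices of K are:

  0-simplices (5): a, b, c, d, e
  1-simplices (6): ab, ae, bc, bd, be, cd

Hence C_0 ≅ Z^5, C_1 ≅ Z^6.

The boundary map ∂_1: C_1 → C_0 sends each edge [p,q] (with p < q) to q − p.
As a 5×6 matrix over Z this has rank 4, with invariant factors (1,1,1,1).

Now H_k = ker ∂_k / im ∂_{k+1}, so:

  H_1: rank ker ∂_1 − rank ∂_2 = (6 − 4) − 0 = 2, and there is no ∂_2, so H_1 ≅ Z^2.

H_1 = Z^2.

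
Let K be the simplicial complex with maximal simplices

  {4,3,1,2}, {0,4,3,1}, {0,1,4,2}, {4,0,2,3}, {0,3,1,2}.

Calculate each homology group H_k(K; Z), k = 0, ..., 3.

Take the total order 0 < 1 < 2 < 3 < 4 on the vertex set. Then K (dimension 3) consists of the simplices:

  0-simplices (5): [0], [1], [2], [3], [4]
  1-simplices (10): [0,1], [0,2], [0,3], [0,4], [1,2], [1,3], [1,4], [2,3], [2,4], [3,4]
  2-simplices (10): [0,1,2], [0,1,3], [0,1,4], [0,2,3], [0,2,4], [0,3,4], [1,2,3], [1,2,4], [1,3,4], [2,3,4]
  3-simplices (5): [0,1,2,3], [0,1,2,4], [0,1,3,4], [0,2,3,4], [1,2,3,4]

so the chain groups are C_0 ≅ Z^5, C_1 ≅ Z^10, C_2 ≅ Z^10, C_3 ≅ Z^5.

Boundary ∂_1: C_1 → C_0 maps an edge to its endpoints' difference, ∂[p,q] = q − p. For instance
  ∂[0,2] = [2] − [0].
The 5×10 boundary matrix has rank 4 and Smith normal form diag(1,1,1,1).

The boundary map ∂_2: C_2 → C_1 acts by ∂[p,q,r] = [q,r] − [p,r] + [p,q]. For instance
  ∂[1,3,4] = [3,4] − [1,4] + [1,3],
  ∂[0,1,2] = [1,2] − [0,2] + [0,1].
The resulting 10×10 matrix has rank 6, and its Smith normal form has invariant factors (1,1,1,1,1,1).

The boundary map ∂_3: C_3 → C_2 sends each 3-simplex σ to the alternating sum Σ_i (−1)^i (σ with its i-th vertex removed). For instance
  ∂[0,2,3,4] = [2,3,4] − [0,3,4] + [0,2,4] − [0,2,3],
  ∂[0,1,2,4] = [1,2,4] − [0,2,4] + [0,1,4] − [0,1,2].
This gives a 10×5 integer matrix of rank 4; reducing to Smith normal form yields diagonal entries (1,1,1,1).

From H_k ≅ ker(∂_k) / im(∂_{k+1}) we obtain:

  H_0: rank C_0 − rank ∂_1 = 5 − 4 = 1, and the invariant factors of ∂_1 are all 1, so H_0 = Z.
  H_1: rank ker ∂_1 − rank ∂_2 = (10 − 4) − 6 = 0, and the invariant factors of ∂_2 are all 1, so H_1 = 0.
  H_2: rank ker ∂_2 − rank ∂_3 = (10 − 6) − 4 = 0, and the invariant factors of ∂_3 are all 1, so H_2 = 0.
  H_3: rank ker ∂_3 − rank ∂_4 = (5 − 4) − 0 = 1, and there is no ∂_4, so H_3 = Z.

As a check, the Euler characteristic is 5 − 10 + 10 − 5 = 0, which agrees with 1 − 0 + 0 − 1 = 0.

H_0 ≅ Z,  H_1 = 0,  H_2 = 0,  H_3 ≅ Z.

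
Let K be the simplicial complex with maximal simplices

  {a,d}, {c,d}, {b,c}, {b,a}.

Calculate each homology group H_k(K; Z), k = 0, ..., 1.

Fix the vertex order a < b < c < d and write every simplex with vertices in increasing order. Then dim K = 1 and the simplices of K are:

  0-simplices (4): a, b, c, d
  1-simplices (4): ab, ad, bc, cd

giving chain groups C_0 ≅ Z^4, C_1 ≅ Z^4.

Boundary ∂_1: C_1 → C_0 maps an edge to its endpoints' difference, ∂[p,q] = q − p. For instance
  ∂cd = d − c.
As a 4×4 matrix over Z this has rank 3, with invariant factors (1,1,1).

Now H_k = ker ∂_k / im ∂_{k+1}, so:

  H_0: rank C_0 − rank ∂_1 = 4 − 3 = 1, and the invariant factors of ∂_1 are all 1, so H_0 ≅ Z.
  H_1: rank ker ∂_1 − rank ∂_2 = (4 − 3) − 0 = 1, and there is no ∂_2, so H_1 ≅ Z.

As a check, the Euler characteristic is 4 − 4 = 0, which agrees with 1 − 1 = 0.

H_0 ≅ Z,  H_1 ≅ Z.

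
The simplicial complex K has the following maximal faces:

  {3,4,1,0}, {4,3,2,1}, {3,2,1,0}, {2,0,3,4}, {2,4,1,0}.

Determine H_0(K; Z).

H_0 = Z.

Take the total order 0 < 1 < 2 < 3 < 4 on the vertex set. Then K (dimension 3) consists of the simplices:

  0-simplices (5): [0], [1], [2], [3], [4]
  1-simplices (10): [0,1], [0,2], [0,3], [0,4], [1,2], [1,3], [1,4], [2,3], [2,4], [3,4]
  2-simplices (10): [0,1,2], [0,1,3], [0,1,4], [0,2,3], [0,2,4], [0,3,4], [1,2,3], [1,2,4], [1,3,4], [2,3,4]
  3-simplices (5): [0,1,2,3], [0,1,2,4], [0,1,3,4], [0,2,3,4], [1,2,3,4]

giving chain groups C_0 ≅ Z^5, C_1 ≅ Z^10, C_2 ≅ Z^10, C_3 ≅ Z^5.

The boundary map ∂_1: C_1 → C_0 is given by ∂[p,q] = [q] − [p].
The 5×10 boundary matrix has rank 4 and Smith normal form diag(1,1,1,1).

Boundary ∂_2: C_2 → C_1 sends each 2-simplex [p,q,r] to [q,r] − [p,r] + [p,q]. For instance
  ∂[0,1,3] = [1,3] − [0,3] + [0,1],
  ∂[0,3,4] = [3,4] − [0,4] + [0,3].
The resulting 10×10 matrix has rank 6, and its Smith normal form has invariant factors (1,1,1,1,1,1).

Boundary ∂_3: C_3 → C_2 sends each 3-simplex σ to the alternating sum Σ_i (−1)^i (σ with its i-th vertex removed). For instance
  ∂[0,1,3,4] = [1,3,4] − [0,3,4] + [0,1,4] − [0,1,3],
  ∂[1,2,3,4] = [2,3,4] − [1,3,4] + [1,2,4] − [1,2,3].
The 10×5 boundary matrix has rank 4 and Smith normal form diag(1,1,1,1).

From H_k ≅ ker(∂_k) / im(∂_{k+1}) we obtain:

  H_0: rank C_0 − rank ∂_1 = 5 − 4 = 1, and the invariant factors of ∂_1 are all 1, so H_0 ≅ Z.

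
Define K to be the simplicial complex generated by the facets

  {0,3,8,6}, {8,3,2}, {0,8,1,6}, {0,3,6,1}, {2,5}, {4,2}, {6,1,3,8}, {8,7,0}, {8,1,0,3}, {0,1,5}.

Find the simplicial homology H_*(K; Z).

H_0 = Z,  H_1 = Z,  H_2 = 0,  H_3 = Z.

We work with the vertex ordering 0 < 1 < 2 < 3 < 4 < 5 < 6 < 7 < 8. The simplices of K, each written with vertices in increasing order, are:

  0-simplices (9): [0], [1], [2], [3], [4], [5], [6], [7], [8]
  1-simplices (18): [0,1], [0,3], [0,5], [0,6], [0,7], [0,8], [1,3], [1,5], [1,6], [1,8], [2,3], [2,4], [2,5], [2,8], [3,6], [3,8], [6,8], [7,8]
  2-simplices (13): [0,1,3], [0,1,5], [0,1,6], [0,1,8], [0,3,6], [0,3,8], [0,6,8], [0,7,8], [1,3,6], [1,3,8], [1,6,8], [2,3,8], [3,6,8]
  3-simplices (5): [0,1,3,6], [0,1,3,8], [0,1,6,8], [0,3,6,8], [1,3,6,8]

Hence C_0 ≅ Z^9, C_1 ≅ Z^18, C_2 ≅ Z^13, C_3 ≅ Z^5.

Boundary ∂_1: C_1 → C_0 is given by ∂[p,q] = [q] − [p]. For instance
  ∂[2,3] = [3] − [2].
As a 9×18 matrix over Z this has rank 8, with invariant factors (1,1,1,1,1,1,1,1).

The boundary map ∂_2: C_2 → C_1 maps a triangle to the signed sum of its edges. For instance
  ∂[1,3,8] = [3,8] − [1,8] + [1,3],
  ∂[1,3,6] = [3,6] − [1,6] + [1,3].
The 18×13 boundary matrix has rank 9 and Smith normal form diag(1,1,1,1,1,1,1,1,1).

The boundary map ∂_3: C_3 → C_2 sends each 3-simplex σ to the alternating sum Σ_i (−1)^i (σ with its i-th vertex removed). For instance
  ∂[0,1,3,6] = [1,3,6] − [0,3,6] + [0,1,6] − [0,1,3],
  ∂[0,1,6,8] = [1,6,8] − [0,6,8] + [0,1,8] − [0,1,6].
As a 13×5 matrix over Z this has rank 4, with invariant factors (1,1,1,1).

Computing H_k = (kernel of ∂_k) / (image of ∂_{k+1}):

  H_0: rank C_0 − rank ∂_1 = 9 − 8 = 1, and the invariant factors of ∂_1 are all 1, so H_0 = Z.
  H_1: rank ker ∂_1 − rank ∂_2 = (18 − 8) − 9 = 1, and the invariant factors of ∂_2 are all 1, so H_1 = Z.
  H_2: rank ker ∂_2 − rank ∂_3 = (13 − 9) − 4 = 0, and the invariant factors of ∂_3 are all 1, so H_2 = 0.
  H_3: rank ker ∂_3 − rank ∂_4 = (5 − 4) − 0 = 1, and there is no ∂_4, so H_3 = Z.

As a check, the Euler characteristic is 9 − 18 + 13 − 5 = -1, which agrees with 1 − 1 + 0 − 1 = -1.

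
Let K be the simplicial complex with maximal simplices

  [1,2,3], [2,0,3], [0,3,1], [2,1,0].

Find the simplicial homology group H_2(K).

Fix the vertex order 0 < 1 < 2 < 3 and write every simplex with vertices in increasing order. Then dim K = 2 and the simplices of K are:

  0-simplices (4): [0], [1], [2], [3]
  1-simplices (6): [0,1], [0,2], [0,3], [1,2], [1,3], [2,3]
  2-simplices (4): [0,1,2], [0,1,3], [0,2,3], [1,2,3]

so the chain groups are C_0 ≅ Z^4, C_1 ≅ Z^6, C_2 ≅ Z^4.

The boundary map ∂_1: C_1 → C_0 maps an edge to its endpoints' difference, ∂[p,q] = q − p.
The resulting 4×6 matrix has rank 3, and its Smith normal form has invariant factors (1,1,1).

∂_2: C_2 → C_1 acts by ∂[p,q,r] = [q,r] − [p,r] + [p,q]. For instance
  ∂[0,2,3] = [2,3] − [0,3] + [0,2],
  ∂[0,1,2] = [1,2] − [0,2] + [0,1].
This gives a 6×4 integer matrix of rank 3; reducing to Smith normal form yields diagonal entries (1,1,1).

Now H_k = ker ∂_k / im ∂_{k+1}, so:

  H_2: rank ker ∂_2 − rank ∂_3 = (4 − 3) − 0 = 1, and there is no ∂_3, so H_2 = Z.

H_2 ≅ Z.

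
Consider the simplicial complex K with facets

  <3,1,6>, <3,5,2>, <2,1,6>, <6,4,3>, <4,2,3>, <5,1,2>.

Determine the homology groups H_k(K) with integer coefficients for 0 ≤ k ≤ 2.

H_0 = Z,  H_1 = Z,  H_2 = 0.

Take the total order 1 < 2 < 3 < 4 < 5 < 6 on the vertex set. Then K (dimension 2) consists of the simplices:

  0-simplices (6): [1], [2], [3], [4], [5], [6]
  1-simplices (12): [1,2], [1,3], [1,5], [1,6], [2,3], [2,4], [2,5], [2,6], [3,4], [3,5], [3,6], [4,6]
  2-simplices (6): [1,2,5], [1,2,6], [1,3,6], [2,3,4], [2,3,5], [3,4,6]

so the chain groups are C_0 ≅ Z^6, C_1 ≅ Z^12, C_2 ≅ Z^6.

Boundary ∂_1: C_1 → C_0 sends each edge [p,q] (with p < q) to q − p.
As a 6×12 matrix over Z this has rank 5, with invariant factors (1,1,1,1,1).

The boundary map ∂_2: C_2 → C_1 maps a triangle to the signed sum of its edges. For instance
  ∂[1,2,6] = [2,6] − [1,6] + [1,2],
  ∂[2,3,4] = [3,4] − [2,4] + [2,3].
As a 12×6 matrix over Z this has rank 6, with invariant factors (1,1,1,1,1,1).

Reading off H_k = ker ∂_k / im ∂_{k+1}:

  H_0: rank C_0 − rank ∂_1 = 6 − 5 = 1, and the invariant factors of ∂_1 are all 1, so H_0 ≅ Z.
  H_1: rank ker ∂_1 − rank ∂_2 = (12 − 5) − 6 = 1, and the invariant factors of ∂_2 are all 1, so H_1 ≅ Z.
  H_2: rank ker ∂_2 − rank ∂_3 = (6 − 6) − 0 = 0, and there is no ∂_3, so H_2 ≅ 0.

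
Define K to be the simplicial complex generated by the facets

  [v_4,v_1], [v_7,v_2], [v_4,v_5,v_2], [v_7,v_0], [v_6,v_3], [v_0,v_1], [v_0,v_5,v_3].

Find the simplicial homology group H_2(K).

We work with the vertex ordering v_0 < v_1 < v_2 < v_3 < v_4 < v_5 < v_6 < v_7. The simplices of K, each written with vertices in increasing order, are:

  0-simplices (8): [v_0], [v_1], [v_2], [v_3], [v_4], [v_5], [v_6], [v_7]
  1-simplices (11): [v_0,v_1], [v_0,v_3], [v_0,v_5], [v_0,v_7], [v_1,v_4], [v_2,v_4], [v_2,v_5], [v_2,v_7], [v_3,v_5], [v_3,v_6], [v_4,v_5]
  2-simplices (2): [v_0,v_3,v_5], [v_2,v_4,v_5]

Hence C_0 ≅ Z^8, C_1 ≅ Z^11, C_2 ≅ Z^2.

∂_1: C_1 → C_0 sends each edge [p,q] (with p < q) to q − p.
This gives a 8×11 integer matrix of rank 7; reducing to Smith normal form yields diagonal entries (1,1,1,1,1,1,1).

∂_2: C_2 → C_1 sends each 2-simplex [p,q,r] to [q,r] − [p,r] + [p,q]. For instance
  ∂[v_2,v_4,v_5] = [v_4,v_5] − [v_2,v_5] + [v_2,v_4],
  ∂[v_0,v_3,v_5] = [v_3,v_5] − [v_0,v_5] + [v_0,v_3].
This gives a 11×2 integer matrix of rank 2; reducing to Smith normal form yields diagonal entries (1,1).

Reading off H_k = ker ∂_k / im ∂_{k+1}:

  H_2: rank ker ∂_2 − rank ∂_3 = (2 − 2) − 0 = 0, and there is no ∂_3, so H_2 ≅ 0.

H_2 ≅ 0.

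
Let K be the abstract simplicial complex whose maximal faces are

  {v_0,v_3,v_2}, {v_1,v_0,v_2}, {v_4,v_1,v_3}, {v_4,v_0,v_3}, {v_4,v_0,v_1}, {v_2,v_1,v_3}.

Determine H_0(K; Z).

Fix the vertex order v_0 < v_1 < v_2 < v_3 < v_4 and write every simplex with vertices in increasing order. Then dim K = 2 and the simplices of K are:

  0-simplices (5): [v_0], [v_1], [v_2], [v_3], [v_4]
  1-simplices (9): [v_0,v_1], [v_0,v_2], [v_0,v_3], [v_0,v_4], [v_1,v_2], [v_1,v_3], [v_1,v_4], [v_2,v_3], [v_3,v_4]
  2-simplices (6): [v_0,v_1,v_2], [v_0,v_1,v_4], [v_0,v_2,v_3], [v_0,v_3,v_4], [v_1,v_2,v_3], [v_1,v_3,v_4]

Hence C_0 ≅ Z^5, C_1 ≅ Z^9, C_2 ≅ Z^6.

The boundary map ∂_1: C_1 → C_0 maps an edge to its endpoints' difference, ∂[p,q] = q − p. For instance
  ∂[v_1,v_4] = [v_4] − [v_1].
As a 5×9 matrix over Z this has rank 4, with invariant factors (1,1,1,1).

∂_2: C_2 → C_1 acts by ∂[p,q,r] = [q,r] − [p,r] + [p,q]. For instance
  ∂[v_0,v_3,v_4] = [v_3,v_4] − [v_0,v_4] + [v_0,v_3],
  ∂[v_0,v_2,v_3] = [v_2,v_3] − [v_0,v_3] + [v_0,v_2].
The 9×6 boundary matrix has rank 5 and Smith normal form diag(1,1,1,1,1).

Now H_k = ker ∂_k / im ∂_{k+1}, so:

  H_0: rank C_0 − rank ∂_1 = 5 − 4 = 1, and the invariant factors of ∂_1 are all 1, so H_0 ≅ Z.

(K is a triangulation of the 2-sphere S^2.)

H_0 = Z.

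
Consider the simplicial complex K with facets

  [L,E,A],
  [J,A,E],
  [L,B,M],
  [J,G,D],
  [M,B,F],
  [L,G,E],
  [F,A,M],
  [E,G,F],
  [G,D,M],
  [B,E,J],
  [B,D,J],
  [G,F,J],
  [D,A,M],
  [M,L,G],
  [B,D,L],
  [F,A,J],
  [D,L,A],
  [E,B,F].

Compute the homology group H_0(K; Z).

Order the vertices as A < B < D < E < F < G < J < L < M. Listing each simplex with vertices in this order, K has dimension 2 with simplices:

  0-simplices (9): A, B, D, E, F, G, J, L, M
  1-simplices (27): AD, AE, AF, AJ, AL, AM, BD, BE, BF, BJ, BL, BM, DG, DJ, DL, DM, EF, EG, EJ, EL, FG, FJ, FM, GJ, GL, GM, LM
  2-simplices (18): ADL, ADM, AEJ, AEL, AFJ, AFM, BDJ, BDL, BEF, BEJ, BFM, BLM, DGJ, DGM, EFG, EGL, FGJ, GLM

Hence C_0 ≅ Z^9, C_1 ≅ Z^27, C_2 ≅ Z^18.

Boundary ∂_1: C_1 → C_0 sends each edge [p,q] (with p < q) to q − p. For instance
  ∂GL = L − G.
The resulting 9×27 matrix has rank 8, and its Smith normal form has invariant factors (1,1,1,1,1,1,1,1).

The boundary map ∂_2: C_2 → C_1 acts by ∂[p,q,r] = [q,r] − [p,r] + [p,q]. For instance
  ∂FGJ = GJ − FJ + FG,
  ∂BEF = EF − BF + BE.
This gives a 27×18 integer matrix of rank 18; reducing to Smith normal form yields diagonal entries (1,1,1,1,1,1,1,1,1,1,1,1,1,1,1,1,1,2).

Computing H_k = (kernel of ∂_k) / (image of ∂_{k+1}):

  H_0: rank C_0 − rank ∂_1 = 9 − 8 = 1, and the invariant factors of ∂_1 are all 1, so H_0 ≅ Z.

(K is a triangulation of the Klein bottle.)

H_0 = Z.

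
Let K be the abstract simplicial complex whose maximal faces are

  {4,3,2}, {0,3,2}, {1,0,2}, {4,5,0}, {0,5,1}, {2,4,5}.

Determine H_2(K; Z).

H_2 ≅ 0.

Fix the vertex order 0 < 1 < 2 < 3 < 4 < 5 and write every simplex with vertices in increasing order. Then dim K = 2 and the simplices of K are:

  0-simplices (6): [0], [1], [2], [3], [4], [5]
  1-simplices (12): [0,1], [0,2], [0,3], [0,4], [0,5], [1,2], [1,5], [2,3], [2,4], [2,5], [3,4], [4,5]
  2-simplices (6): [0,1,2], [0,1,5], [0,2,3], [0,4,5], [2,3,4], [2,4,5]

giving chain groups C_0 ≅ Z^6, C_1 ≅ Z^12, C_2 ≅ Z^6.

Boundary ∂_1: C_1 → C_0 maps an edge to its endpoints' difference, ∂[p,q] = q − p.
The resulting 6×12 matrix has rank 5, and its Smith normal form has invariant factors (1,1,1,1,1).

The boundary map ∂_2: C_2 → C_1 maps a triangle to the signed sum of its edges. For instance
  ∂[0,4,5] = [4,5] − [0,5] + [0,4],
  ∂[2,4,5] = [4,5] − [2,5] + [2,4].
This gives a 12×6 integer matrix of rank 6; reducing to Smith normal form yields diagonal entries (1,1,1,1,1,1).

Now H_k = ker ∂_k / im ∂_{k+1}, so:

  H_2: rank ker ∂_2 − rank ∂_3 = (6 − 6) − 0 = 0, and there is no ∂_3, so H_2 = 0.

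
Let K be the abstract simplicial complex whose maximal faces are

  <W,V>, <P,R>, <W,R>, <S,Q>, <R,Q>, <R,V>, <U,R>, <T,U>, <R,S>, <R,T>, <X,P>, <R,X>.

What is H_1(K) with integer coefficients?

Order the vertices as P < Q < R < S < T < U < V < W < X. Listing each simplex with vertices in this order, K has dimension 1 with simplices:

  0-simplices (9): P, Q, R, S, T, U, V, W, X
  1-simplices (12): PR, PX, QR, QS, RS, RT, RU, RV, RW, RX, TU, VW

so the chain groups are C_0 ≅ Z^9, C_1 ≅ Z^12.

∂_1: C_1 → C_0 maps an edge to its endpoints' difference, ∂[p,q] = q − p. For instance
  ∂TU = U − T.
The resulting 9×12 matrix has rank 8, and its Smith normal form has invariant factors (1,1,1,1,1,1,1,1).

From H_k ≅ ker(∂_k) / im(∂_{k+1}) we obtain:

  H_1: rank ker ∂_1 − rank ∂_2 = (12 − 8) − 0 = 4, and there is no ∂_2, so H_1 ≅ Z^4.

H_1 ≅ Z^4.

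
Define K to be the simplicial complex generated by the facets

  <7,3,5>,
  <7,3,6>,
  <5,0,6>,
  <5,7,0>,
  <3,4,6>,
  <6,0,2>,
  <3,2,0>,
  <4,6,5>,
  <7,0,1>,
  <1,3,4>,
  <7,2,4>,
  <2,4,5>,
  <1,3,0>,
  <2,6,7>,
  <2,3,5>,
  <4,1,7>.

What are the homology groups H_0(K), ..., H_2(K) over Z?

H_0 ≅ Z,  H_1 ≅ Z^2,  H_2 ≅ Z.

We work with the vertex ordering 0 < 1 < 2 < 3 < 4 < 5 < 6 < 7. The simplices of K, each written with vertices in increasing order, are:

  0-simplices (8): [0], [1], [2], [3], [4], [5], [6], [7]
  1-simplices (24): (24 of them)
  2-simplices (16): [0,1,3], [0,1,7], [0,2,3], [0,2,6], [0,5,6], [0,5,7], [1,3,4], [1,4,7], [2,3,5], [2,4,5], [2,4,7], [2,6,7], [3,4,6], [3,5,7], [3,6,7], [4,5,6]

Hence C_0 ≅ Z^8, C_1 ≅ Z^24, C_2 ≅ Z^16.

The boundary map ∂_1: C_1 → C_0 sends each edge [p,q] (with p < q) to q − p. For instance
  ∂[4,7] = [7] − [4].
As a 8×24 matrix over Z this has rank 7, with invariant factors (1,1,1,1,1,1,1).

Boundary ∂_2: C_2 → C_1 maps a triangle to the signed sum of its edges. For instance
  ∂[0,5,7] = [5,7] − [0,7] + [0,5],
  ∂[3,4,6] = [4,6] − [3,6] + [3,4].
As a 24×16 matrix over Z this has rank 15, with invariant factors (1,1,1,1,1,1,1,1,1,1,1,1,1,1,1).

Reading off H_k = ker ∂_k / im ∂_{k+1}:

  H_0: rank C_0 − rank ∂_1 = 8 − 7 = 1, and the invariant factors of ∂_1 are all 1, so H_0 = Z.
  H_1: rank ker ∂_1 − rank ∂_2 = (24 − 7) − 15 = 2, and the invariant factors of ∂_2 are all 1, so H_1 = Z^2.
  H_2: rank ker ∂_2 − rank ∂_3 = (16 − 15) − 0 = 1, and there is no ∂_3, so H_2 = Z.

(K is a triangulation of the torus T^2.)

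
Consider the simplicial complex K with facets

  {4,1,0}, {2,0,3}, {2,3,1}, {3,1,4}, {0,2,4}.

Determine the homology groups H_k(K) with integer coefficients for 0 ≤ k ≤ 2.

H_0 ≅ Z,  H_1 ≅ Z,  H_2 = 0.

Fix the vertex order 0 < 1 < 2 < 3 < 4 and write every simplex with vertices in increasing order. Then dim K = 2 and the simplices of K are:

  0-simplices (5): [0], [1], [2], [3], [4]
  1-simplices (10): [0,1], [0,2], [0,3], [0,4], [1,2], [1,3], [1,4], [2,3], [2,4], [3,4]
  2-simplices (5): [0,1,4], [0,2,3], [0,2,4], [1,2,3], [1,3,4]

giving chain groups C_0 ≅ Z^5, C_1 ≅ Z^10, C_2 ≅ Z^5.

Boundary ∂_1: C_1 → C_0 maps an edge to its endpoints' difference, ∂[p,q] = q − p. For instance
  ∂[1,4] = [4] − [1].
The 5×10 boundary matrix has rank 4 and Smith normal form diag(1,1,1,1).

∂_2: C_2 → C_1 sends each 2-simplex [p,q,r] to [q,r] − [p,r] + [p,q]. For instance
  ∂[0,1,4] = [1,4] − [0,4] + [0,1],
  ∂[1,2,3] = [2,3] − [1,3] + [1,2].
As a 10×5 matrix over Z this has rank 5, with invariant factors (1,1,1,1,1).

Reading off H_k = ker ∂_k / im ∂_{k+1}:

  H_0: rank C_0 − rank ∂_1 = 5 − 4 = 1, and the invariant factors of ∂_1 are all 1, so H_0 ≅ Z.
  H_1: rank ker ∂_1 − rank ∂_2 = (10 − 4) − 5 = 1, and the invariant factors of ∂_2 are all 1, so H_1 ≅ Z.
  H_2: rank ker ∂_2 − rank ∂_3 = (5 − 5) − 0 = 0, and there is no ∂_3, so H_2 ≅ 0.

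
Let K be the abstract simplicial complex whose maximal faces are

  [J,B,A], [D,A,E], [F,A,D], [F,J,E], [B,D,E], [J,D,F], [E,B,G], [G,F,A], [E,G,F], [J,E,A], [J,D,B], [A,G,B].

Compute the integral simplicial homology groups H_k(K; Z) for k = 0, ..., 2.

H_0 ≅ Z,  H_1 ≅ Z/2,  H_2 = 0.

Take the total order A < B < D < E < F < G < J on the vertex set. Then K (dimension 2) consists of the simplices:

  0-simplices (7): A, B, D, E, F, G, J
  1-simplices (18): AB, AD, AE, AF, AG, AJ, BD, BE, BG, BJ, DE, DF, DJ, EF, EG, EJ, FG, FJ
  2-simplices (12): ABG, ABJ, ADE, ADF, AEJ, AFG, BDE, BDJ, BEG, DFJ, EFG, EFJ

giving chain groups C_0 ≅ Z^7, C_1 ≅ Z^18, C_2 ≅ Z^12.

Boundary ∂_1: C_1 → C_0 maps an edge to its endpoints' difference, ∂[p,q] = q − p.
The 7×18 boundary matrix has rank 6 and Smith normal form diag(1,1,1,1,1,1).

Boundary ∂_2: C_2 → C_1 sends each 2-simplex [p,q,r] to [q,r] − [p,r] + [p,q]. For instance
  ∂EFJ = FJ − EJ + EF,
  ∂ABG = BG − AG + AB.
As a 18×12 matrix over Z this has rank 12, with invariant factors (1,1,1,1,1,1,1,1,1,1,1,2).

Reading off H_k = ker ∂_k / im ∂_{k+1}:

  H_0: rank C_0 − rank ∂_1 = 7 − 6 = 1, and the invariant factors of ∂_1 are all 1, so H_0 = Z.
  H_1: rank ker ∂_1 − rank ∂_2 = (18 − 6) − 12 = 0, and ∂_2 has invariant factor 2 > 1, so H_1 = Z/2.
  H_2: rank ker ∂_2 − rank ∂_3 = (12 − 12) − 0 = 0, and there is no ∂_3, so H_2 = 0.

As a check, the Euler characteristic is 7 − 18 + 12 = 1, which agrees with 1 − 0 + 0 = 1.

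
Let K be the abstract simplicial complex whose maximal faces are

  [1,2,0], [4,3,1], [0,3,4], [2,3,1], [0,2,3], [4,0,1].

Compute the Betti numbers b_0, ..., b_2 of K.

b_0 = 1, b_1 = 0, b_2 = 1.

Take the total order 0 < 1 < 2 < 3 < 4 on the vertex set. Then K (dimension 2) consists of the simplices:

  0-simplices (5): [0], [1], [2], [3], [4]
  1-simplices (9): [0,1], [0,2], [0,3], [0,4], [1,2], [1,3], [1,4], [2,3], [3,4]
  2-simplices (6): [0,1,2], [0,1,4], [0,2,3], [0,3,4], [1,2,3], [1,3,4]

giving chain groups C_0 ≅ Z^5, C_1 ≅ Z^9, C_2 ≅ Z^6.

The boundary map ∂_1: C_1 → C_0 is given by ∂[p,q] = [q] − [p].
As a 5×9 matrix over Z this has rank 4, with invariant factors (1,1,1,1).

Boundary ∂_2: C_2 → C_1 maps a triangle to the signed sum of its edges. For instance
  ∂[1,2,3] = [2,3] − [1,3] + [1,2],
  ∂[0,3,4] = [3,4] − [0,4] + [0,3].
The 9×6 boundary matrix has rank 5 and Smith normal form diag(1,1,1,1,1).

Reading off H_k = ker ∂_k / im ∂_{k+1}:

  H_0: rank C_0 − rank ∂_1 = 5 − 4 = 1, and the invariant factors of ∂_1 are all 1, so H_0 = Z.
  H_1: rank ker ∂_1 − rank ∂_2 = (9 − 4) − 5 = 0, and the invariant factors of ∂_2 are all 1, so H_1 = 0.
  H_2: rank ker ∂_2 − rank ∂_3 = (6 − 5) − 0 = 1, and there is no ∂_3, so H_2 = Z.

As a check, the Euler characteristic is 5 − 9 + 6 = 2, which agrees with 1 − 0 + 1 = 2.
(K is a triangulation of the 2-sphere S^2.)

Hence the Betti numbers are b_0 = 1, b_1 = 0, b_2 = 1.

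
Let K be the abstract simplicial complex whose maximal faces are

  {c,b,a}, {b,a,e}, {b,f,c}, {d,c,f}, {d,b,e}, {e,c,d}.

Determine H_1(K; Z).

Take the total order a < b < c < d < e < f on the vertex set. Then K (dimension 2) consists of the simplices:

  0-simplices (6): a, b, c, d, e, f
  1-simplices (12): ab, ac, ae, bc, bd, be, bf, cd, ce, cf, de, df
  2-simplices (6): abc, abe, bcf, bde, cde, cdf

so the chain groups are C_0 ≅ Z^6, C_1 ≅ Z^12, C_2 ≅ Z^6.

The boundary map ∂_1: C_1 → C_0 sends each edge [p,q] (with p < q) to q − p. For instance
  ∂df = f − d.
This gives a 6×12 integer matrix of rank 5; reducing to Smith normal form yields diagonal entries (1,1,1,1,1).

∂_2: C_2 → C_1 acts by ∂[p,q,r] = [q,r] − [p,r] + [p,q]. For instance
  ∂cdf = df − cf + cd,
  ∂abe = be − ae + ab.
As a 12×6 matrix over Z this has rank 6, with invariant factors (1,1,1,1,1,1).

Computing H_k = (kernel of ∂_k) / (image of ∂_{k+1}):

  H_1: rank ker ∂_1 − rank ∂_2 = (12 − 5) − 6 = 1, and the invariant factors of ∂_2 are all 1, so H_1 = Z.

(K is a triangulation of the cylinder S^1 x I.)

H_1 ≅ Z.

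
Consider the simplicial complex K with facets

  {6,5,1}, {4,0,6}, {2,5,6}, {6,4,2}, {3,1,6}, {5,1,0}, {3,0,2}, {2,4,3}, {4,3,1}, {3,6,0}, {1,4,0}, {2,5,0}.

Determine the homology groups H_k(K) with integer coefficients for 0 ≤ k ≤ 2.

H_0 ≅ Z,  H_1 ≅ Z/2Z,  H_2 = 0.

K has 7 vertices, 18 edges, 12 triangles.
rank ∂_0 = 0, rank ∂_1 = 6 ⇒ b_0 = 7 − 0 − 6 = 1; all invariant factors of ∂_1 are 1 so no torsion. So H_0 ≅ Z.
rank ∂_1 = 6, rank ∂_2 = 12 ⇒ b_1 = 18 − 6 − 12 = 0; ∂_2 has invariant factor(s) [2] giving torsion. So H_1 ≅ Z/2Z.
rank ∂_2 = 12, rank ∂_3 = 0 ⇒ b_2 = 12 − 12 − 0 = 0. So H_2 ≅ 0.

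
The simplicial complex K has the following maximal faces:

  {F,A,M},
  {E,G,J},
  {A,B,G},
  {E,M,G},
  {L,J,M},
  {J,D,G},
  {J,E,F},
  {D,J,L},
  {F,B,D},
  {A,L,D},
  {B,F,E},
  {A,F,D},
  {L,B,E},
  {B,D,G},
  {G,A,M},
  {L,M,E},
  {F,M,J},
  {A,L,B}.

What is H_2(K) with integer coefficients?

H_2 ≅ 0.

Take the total order A < B < D < E < F < G < J < L < M on the vertex set. Then K (dimension 2) consists of the simplices:

  0-simplices (9): A, B, D, E, F, G, J, L, M
  1-simplices (27): AB, AD, AF, AG, AL, AM, BD, BE, BF, BG, BL, DF, DG, DJ, DL, EF, EG, EJ, EL, EM, FJ, FM, GJ, GM, JL, JM, LM
  2-simplices (18): ABG, ABL, ADF, ADL, AFM, AGM, BDF, BDG, BEF, BEL, DGJ, DJL, EFJ, EGJ, EGM, ELM, FJM, JLM

Hence C_0 ≅ Z^9, C_1 ≅ Z^27, C_2 ≅ Z^18.

Boundary ∂_1: C_1 → C_0 is given by ∂[p,q] = [q] − [p].
This gives a 9×27 integer matrix of rank 8; reducing to Smith normal form yields diagonal entries (1,1,1,1,1,1,1,1).

∂_2: C_2 → C_1 acts by ∂[p,q,r] = [q,r] − [p,r] + [p,q]. For instance
  ∂BDF = DF − BF + BD,
  ∂DJL = JL − DL + DJ.
As a 27×18 matrix over Z this has rank 18, with invariant factors (1,1,1,1,1,1,1,1,1,1,1,1,1,1,1,1,1,2).

From H_k ≅ ker(∂_k) / im(∂_{k+1}) we obtain:

  H_2: rank ker ∂_2 − rank ∂_3 = (18 − 18) − 0 = 0, and there is no ∂_3, so H_2 ≅ 0.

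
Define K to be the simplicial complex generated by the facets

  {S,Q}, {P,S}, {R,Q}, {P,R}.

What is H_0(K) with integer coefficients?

We work with the vertex ordering P < Q < R < S. The simplices of K, each written with vertices in increasing order, are:

  0-simplices (4): P, Q, R, S
  1-simplices (4): PR, PS, QR, QS

Hence C_0 ≅ Z^4, C_1 ≅ Z^4.

∂_1: C_1 → C_0 is given by ∂[p,q] = [q] − [p]. For instance
  ∂QS = S − Q.
The 4×4 boundary matrix has rank 3 and Smith normal form diag(1,1,1).

Now H_k = ker ∂_k / im ∂_{k+1}, so:

  H_0: rank C_0 − rank ∂_1 = 4 − 3 = 1, and the invariant factors of ∂_1 are all 1, so H_0 ≅ Z.

H_0 = Z.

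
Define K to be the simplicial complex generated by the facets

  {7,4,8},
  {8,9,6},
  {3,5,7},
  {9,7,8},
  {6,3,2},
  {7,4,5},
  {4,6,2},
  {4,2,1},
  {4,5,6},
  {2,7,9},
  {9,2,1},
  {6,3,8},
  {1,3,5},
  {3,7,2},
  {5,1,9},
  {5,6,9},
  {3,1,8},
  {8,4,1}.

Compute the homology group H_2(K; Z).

H_2 ≅ Z.

K has 9 vertices, 27 edges, 18 triangles.
rank ∂_2 = 17, rank ∂_3 = 0 ⇒ b_2 = 18 − 17 − 0 = 1. So H_2 = Z.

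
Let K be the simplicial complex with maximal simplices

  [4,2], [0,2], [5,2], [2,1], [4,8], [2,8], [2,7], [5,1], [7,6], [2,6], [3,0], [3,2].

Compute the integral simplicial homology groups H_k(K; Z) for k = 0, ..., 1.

Order the vertices as 0 < 1 < 2 < 3 < 4 < 5 < 6 < 7 < 8. Listing each simplex with vertices in this order, K has dimension 1 with simplices:

  0-simplices (9): [0], [1], [2], [3], [4], [5], [6], [7], [8]
  1-simplices (12): [0,2], [0,3], [1,2], [1,5], [2,3], [2,4], [2,5], [2,6], [2,7], [2,8], [4,8], [6,7]

so the chain groups are C_0 ≅ Z^9, C_1 ≅ Z^12.

∂_1: C_1 → C_0 sends each edge [p,q] (with p < q) to q − p. For instance
  ∂[1,2] = [2] − [1].
This gives a 9×12 integer matrix of rank 8; reducing to Smith normal form yields diagonal entries (1,1,1,1,1,1,1,1).

Computing H_k = (kernel of ∂_k) / (image of ∂_{k+1}):

  H_0: rank C_0 − rank ∂_1 = 9 − 8 = 1, and the invariant factors of ∂_1 are all 1, so H_0 ≅ Z.
  H_1: rank ker ∂_1 − rank ∂_2 = (12 − 8) − 0 = 4, and there is no ∂_2, so H_1 ≅ Z^4.

(K is a triangulation of a wedge of 4 circles.)

H_0 = Z,  H_1 = Z^4.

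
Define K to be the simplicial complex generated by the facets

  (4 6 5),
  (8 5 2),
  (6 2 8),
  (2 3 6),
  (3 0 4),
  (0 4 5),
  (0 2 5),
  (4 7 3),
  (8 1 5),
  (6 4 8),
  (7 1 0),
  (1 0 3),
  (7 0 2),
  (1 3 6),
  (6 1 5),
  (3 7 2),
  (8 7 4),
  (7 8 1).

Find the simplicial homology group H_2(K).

K has 9 vertices, 27 edges, 18 triangles.
rank ∂_2 = 18, rank ∂_3 = 0 ⇒ b_2 = 18 − 18 − 0 = 0. So H_2 = 0.

H_2 = 0.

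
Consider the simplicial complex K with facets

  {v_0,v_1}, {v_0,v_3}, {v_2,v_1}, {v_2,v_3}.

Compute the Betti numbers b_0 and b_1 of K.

b_0 = 1, b_1 = 1.

Order the vertices as v_0 < v_1 < v_2 < v_3. Listing each simplex with vertices in this order, K has dimension 1 with simplices:

  0-simplices (4): [v_0], [v_1], [v_2], [v_3]
  1-simplices (4): [v_0,v_1], [v_0,v_3], [v_1,v_2], [v_2,v_3]

giving chain groups C_0 ≅ Z^4, C_1 ≅ Z^4.

The boundary map ∂_1: C_1 → C_0 is given by ∂[p,q] = [q] − [p]. For instance
  ∂[v_0,v_1] = [v_1] − [v_0].
This gives a 4×4 integer matrix of rank 3; reducing to Smith normal form yields diagonal entries (1,1,1).

Reading off H_k = ker ∂_k / im ∂_{k+1}:

  H_0: rank C_0 − rank ∂_1 = 4 − 3 = 1, and the invariant factors of ∂_1 are all 1, so H_0 ≅ Z.
  H_1: rank ker ∂_1 − rank ∂_2 = (4 − 3) − 0 = 1, and there is no ∂_2, so H_1 ≅ Z.

(K is a triangulation of the circle S^1.)

Hence the Betti numbers are b_0 = 1, b_1 = 1.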